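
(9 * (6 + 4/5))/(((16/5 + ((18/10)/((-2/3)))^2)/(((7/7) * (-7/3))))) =-14280/1049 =-13.61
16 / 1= 16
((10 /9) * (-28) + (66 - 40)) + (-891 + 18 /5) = -40163 /45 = -892.51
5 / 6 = 0.83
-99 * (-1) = 99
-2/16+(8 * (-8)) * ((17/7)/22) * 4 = -17485/616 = -28.38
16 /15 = 1.07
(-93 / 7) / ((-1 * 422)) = 93 / 2954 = 0.03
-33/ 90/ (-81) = 0.00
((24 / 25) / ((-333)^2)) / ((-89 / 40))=-64 / 16448535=-0.00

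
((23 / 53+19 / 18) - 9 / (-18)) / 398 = 949 / 189846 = 0.00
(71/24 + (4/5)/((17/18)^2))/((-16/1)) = -133699/554880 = -0.24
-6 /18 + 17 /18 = 0.61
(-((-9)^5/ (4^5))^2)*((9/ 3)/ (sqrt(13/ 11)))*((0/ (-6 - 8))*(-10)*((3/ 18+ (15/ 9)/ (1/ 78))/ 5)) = 0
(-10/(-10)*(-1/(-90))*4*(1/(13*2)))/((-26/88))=-44/7605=-0.01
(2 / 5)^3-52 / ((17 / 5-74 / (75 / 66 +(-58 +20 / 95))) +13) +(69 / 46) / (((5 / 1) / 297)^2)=5289.67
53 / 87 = 0.61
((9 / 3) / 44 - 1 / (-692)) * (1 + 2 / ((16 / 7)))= 3975 / 30448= 0.13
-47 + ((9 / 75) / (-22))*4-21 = -68.02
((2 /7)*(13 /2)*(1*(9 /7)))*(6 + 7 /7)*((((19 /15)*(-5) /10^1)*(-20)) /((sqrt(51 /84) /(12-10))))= 5928*sqrt(119) /119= 543.42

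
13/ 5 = 2.60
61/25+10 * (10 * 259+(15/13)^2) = 109494059/4225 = 25915.75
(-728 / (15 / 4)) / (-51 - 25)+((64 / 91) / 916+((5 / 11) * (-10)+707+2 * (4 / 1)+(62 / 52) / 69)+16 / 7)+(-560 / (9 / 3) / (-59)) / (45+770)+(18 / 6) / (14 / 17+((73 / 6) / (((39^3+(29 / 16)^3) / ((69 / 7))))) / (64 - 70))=1348936304988920861149325 / 1876230349887651504747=718.96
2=2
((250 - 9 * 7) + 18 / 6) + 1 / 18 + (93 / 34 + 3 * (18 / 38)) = 564574 / 2907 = 194.21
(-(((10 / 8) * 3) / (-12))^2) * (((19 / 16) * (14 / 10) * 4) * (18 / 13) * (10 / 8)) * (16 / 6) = -9975 / 3328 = -3.00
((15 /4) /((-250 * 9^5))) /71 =-1 /279498600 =-0.00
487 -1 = 486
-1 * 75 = -75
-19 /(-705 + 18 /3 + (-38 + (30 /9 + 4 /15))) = 5 /193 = 0.03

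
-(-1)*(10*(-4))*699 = -27960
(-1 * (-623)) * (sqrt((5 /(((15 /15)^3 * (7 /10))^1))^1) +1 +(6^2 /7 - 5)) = 712 +445 * sqrt(14) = 2377.04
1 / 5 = 0.20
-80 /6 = -13.33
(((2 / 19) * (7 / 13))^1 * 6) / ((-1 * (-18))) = 14 / 741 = 0.02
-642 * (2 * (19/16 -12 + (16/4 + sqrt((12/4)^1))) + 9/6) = 31137/4 -1284 * sqrt(3) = 5560.30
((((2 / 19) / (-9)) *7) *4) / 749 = -8 / 18297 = -0.00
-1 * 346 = -346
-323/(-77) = 323/77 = 4.19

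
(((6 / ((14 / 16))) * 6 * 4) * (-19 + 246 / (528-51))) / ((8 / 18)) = -2539296 / 371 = -6844.46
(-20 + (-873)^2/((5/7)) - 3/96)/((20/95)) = 5068062.70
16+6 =22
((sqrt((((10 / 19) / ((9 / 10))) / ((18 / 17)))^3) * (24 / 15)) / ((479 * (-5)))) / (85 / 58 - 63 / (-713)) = -56241440 * sqrt(646) / 8100357873309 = -0.00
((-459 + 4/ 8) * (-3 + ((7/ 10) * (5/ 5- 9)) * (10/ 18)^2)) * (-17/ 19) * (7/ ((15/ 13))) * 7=-3803263919/ 46170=-82375.22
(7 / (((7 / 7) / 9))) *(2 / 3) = 42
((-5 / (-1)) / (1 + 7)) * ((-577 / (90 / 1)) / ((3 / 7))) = -4039 / 432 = -9.35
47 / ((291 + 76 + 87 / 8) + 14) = 376 / 3135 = 0.12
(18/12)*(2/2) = 3/2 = 1.50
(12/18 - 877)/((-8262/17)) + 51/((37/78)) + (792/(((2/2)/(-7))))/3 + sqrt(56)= -93795011/53946 + 2*sqrt(14)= -1731.20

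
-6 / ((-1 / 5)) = 30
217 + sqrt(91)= 226.54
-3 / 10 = -0.30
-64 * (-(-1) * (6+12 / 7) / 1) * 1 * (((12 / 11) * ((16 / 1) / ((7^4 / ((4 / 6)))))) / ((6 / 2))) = -147456 / 184877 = -0.80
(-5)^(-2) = 1/25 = 0.04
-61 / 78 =-0.78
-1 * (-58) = 58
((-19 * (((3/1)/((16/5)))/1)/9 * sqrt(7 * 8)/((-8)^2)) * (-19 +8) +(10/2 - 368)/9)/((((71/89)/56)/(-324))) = 65130912/71 - 17577945 * sqrt(14)/1136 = 859440.09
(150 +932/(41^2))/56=2.69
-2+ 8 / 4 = 0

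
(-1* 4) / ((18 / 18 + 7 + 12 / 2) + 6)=-1 / 5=-0.20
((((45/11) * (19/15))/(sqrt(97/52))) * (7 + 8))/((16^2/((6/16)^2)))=7695 * sqrt(1261)/8740864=0.03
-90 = -90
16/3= 5.33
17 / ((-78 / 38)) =-323 / 39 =-8.28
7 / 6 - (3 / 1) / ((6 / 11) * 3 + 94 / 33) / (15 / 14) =301 / 555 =0.54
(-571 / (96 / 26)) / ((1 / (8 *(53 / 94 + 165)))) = -115524149 / 564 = -204830.05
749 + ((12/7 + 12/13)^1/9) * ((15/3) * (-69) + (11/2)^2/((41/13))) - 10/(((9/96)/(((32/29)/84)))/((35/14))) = 630246079/973791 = 647.21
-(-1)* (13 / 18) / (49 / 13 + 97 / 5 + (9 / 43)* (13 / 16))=0.03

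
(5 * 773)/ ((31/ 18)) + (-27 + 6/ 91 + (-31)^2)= 8965870/ 2821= 3178.26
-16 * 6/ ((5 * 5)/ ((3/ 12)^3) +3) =-96/ 1603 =-0.06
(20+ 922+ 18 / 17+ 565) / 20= 75.40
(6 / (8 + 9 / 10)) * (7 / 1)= 420 / 89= 4.72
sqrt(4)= 2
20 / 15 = 4 / 3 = 1.33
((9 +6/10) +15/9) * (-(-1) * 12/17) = 676/85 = 7.95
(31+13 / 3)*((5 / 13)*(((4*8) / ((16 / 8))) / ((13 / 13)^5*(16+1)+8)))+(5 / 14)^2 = 337291 / 38220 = 8.82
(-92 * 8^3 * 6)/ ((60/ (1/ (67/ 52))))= -1224704/ 335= -3655.83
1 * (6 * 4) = 24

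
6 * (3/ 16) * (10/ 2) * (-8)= -45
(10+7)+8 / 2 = 21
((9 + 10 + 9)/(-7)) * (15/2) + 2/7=-208/7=-29.71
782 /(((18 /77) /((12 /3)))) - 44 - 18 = 119870 /9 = 13318.89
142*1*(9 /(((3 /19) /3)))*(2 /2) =24282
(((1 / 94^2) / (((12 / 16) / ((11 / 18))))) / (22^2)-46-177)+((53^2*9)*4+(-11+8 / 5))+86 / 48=1323868603021 / 13121460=100893.39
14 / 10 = 7 / 5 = 1.40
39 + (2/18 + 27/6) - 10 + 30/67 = 41075/1206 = 34.06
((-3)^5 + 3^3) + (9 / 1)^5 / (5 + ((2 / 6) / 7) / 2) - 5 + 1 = 2433638 / 211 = 11533.83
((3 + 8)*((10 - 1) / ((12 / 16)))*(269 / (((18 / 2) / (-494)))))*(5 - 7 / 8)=-8039603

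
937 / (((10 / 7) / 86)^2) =84893137 / 25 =3395725.48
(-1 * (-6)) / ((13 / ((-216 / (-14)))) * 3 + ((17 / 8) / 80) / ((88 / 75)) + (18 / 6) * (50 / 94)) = 28588032 / 19755097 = 1.45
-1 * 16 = -16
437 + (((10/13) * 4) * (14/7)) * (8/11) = 63131/143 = 441.48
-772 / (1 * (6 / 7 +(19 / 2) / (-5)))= 54040 / 73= 740.27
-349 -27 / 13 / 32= -145211 / 416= -349.06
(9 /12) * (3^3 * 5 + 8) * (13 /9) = 1859 /12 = 154.92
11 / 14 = 0.79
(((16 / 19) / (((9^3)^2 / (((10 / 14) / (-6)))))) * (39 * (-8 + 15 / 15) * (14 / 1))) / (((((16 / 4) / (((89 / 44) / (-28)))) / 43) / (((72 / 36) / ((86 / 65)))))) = -376025 / 444284676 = -0.00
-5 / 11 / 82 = -5 / 902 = -0.01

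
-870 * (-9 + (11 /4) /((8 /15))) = 53505 /16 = 3344.06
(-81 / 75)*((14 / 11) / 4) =-189 / 550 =-0.34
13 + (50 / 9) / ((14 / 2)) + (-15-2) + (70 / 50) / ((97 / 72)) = -66218 / 30555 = -2.17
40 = 40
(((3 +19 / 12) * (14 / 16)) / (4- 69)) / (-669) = 0.00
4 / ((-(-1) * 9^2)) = 4 / 81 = 0.05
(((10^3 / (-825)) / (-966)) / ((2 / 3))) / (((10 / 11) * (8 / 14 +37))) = 0.00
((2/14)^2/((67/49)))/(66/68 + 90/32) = 272/68943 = 0.00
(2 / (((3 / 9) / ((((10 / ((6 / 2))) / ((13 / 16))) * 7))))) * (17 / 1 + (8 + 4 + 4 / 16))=5040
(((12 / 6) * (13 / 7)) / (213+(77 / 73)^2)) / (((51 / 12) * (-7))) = -277108 / 475228999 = -0.00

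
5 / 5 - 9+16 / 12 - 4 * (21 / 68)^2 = -24443 / 3468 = -7.05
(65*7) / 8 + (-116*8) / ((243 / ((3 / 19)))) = 692821 / 12312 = 56.27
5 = 5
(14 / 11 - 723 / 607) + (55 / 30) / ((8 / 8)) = 76717 / 40062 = 1.91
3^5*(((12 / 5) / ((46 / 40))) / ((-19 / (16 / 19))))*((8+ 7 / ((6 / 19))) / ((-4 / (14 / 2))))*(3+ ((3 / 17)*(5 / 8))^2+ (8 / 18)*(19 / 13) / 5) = 1163030774409 / 311943710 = 3728.34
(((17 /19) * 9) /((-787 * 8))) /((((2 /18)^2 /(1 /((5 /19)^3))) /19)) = -85003587 /787000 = -108.01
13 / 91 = 1 / 7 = 0.14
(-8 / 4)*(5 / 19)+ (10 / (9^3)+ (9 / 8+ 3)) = 400283 / 110808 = 3.61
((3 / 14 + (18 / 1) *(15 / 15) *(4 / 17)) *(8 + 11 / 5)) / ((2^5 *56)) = 3177 / 125440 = 0.03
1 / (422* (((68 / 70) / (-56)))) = -490 / 3587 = -0.14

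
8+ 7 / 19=8.37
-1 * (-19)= 19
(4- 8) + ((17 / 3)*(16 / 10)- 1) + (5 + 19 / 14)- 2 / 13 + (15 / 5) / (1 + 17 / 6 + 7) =28793 / 2730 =10.55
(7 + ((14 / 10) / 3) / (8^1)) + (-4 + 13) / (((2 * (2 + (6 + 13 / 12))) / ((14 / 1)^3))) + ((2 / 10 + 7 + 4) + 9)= 18137659 / 13080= 1386.67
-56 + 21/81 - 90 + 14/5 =-19297/135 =-142.94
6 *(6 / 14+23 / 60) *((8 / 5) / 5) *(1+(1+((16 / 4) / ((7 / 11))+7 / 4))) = 95821 / 6125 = 15.64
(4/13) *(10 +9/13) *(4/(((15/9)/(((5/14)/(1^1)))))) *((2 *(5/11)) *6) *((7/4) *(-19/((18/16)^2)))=-6760960/16731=-404.10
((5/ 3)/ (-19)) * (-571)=2855/ 57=50.09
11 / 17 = 0.65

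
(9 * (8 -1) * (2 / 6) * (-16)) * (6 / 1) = -2016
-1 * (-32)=32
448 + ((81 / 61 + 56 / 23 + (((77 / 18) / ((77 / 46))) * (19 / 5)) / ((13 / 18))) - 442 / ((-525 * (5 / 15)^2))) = 472.79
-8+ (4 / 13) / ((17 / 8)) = -1736 / 221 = -7.86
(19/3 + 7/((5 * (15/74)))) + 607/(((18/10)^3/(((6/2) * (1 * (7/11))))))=14162888/66825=211.94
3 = 3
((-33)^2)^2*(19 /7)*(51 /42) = 383052483 /98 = 3908698.81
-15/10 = -3/2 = -1.50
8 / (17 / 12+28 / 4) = 96 / 101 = 0.95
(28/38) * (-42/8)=-147/38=-3.87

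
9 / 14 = 0.64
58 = 58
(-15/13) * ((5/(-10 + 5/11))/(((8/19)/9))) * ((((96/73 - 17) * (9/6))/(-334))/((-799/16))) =-32306175/1772790838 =-0.02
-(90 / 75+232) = -1166 / 5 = -233.20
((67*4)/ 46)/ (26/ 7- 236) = -469/ 18699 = -0.03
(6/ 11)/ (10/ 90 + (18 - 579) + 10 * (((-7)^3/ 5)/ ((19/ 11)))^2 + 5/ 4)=389880/ 10874520283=0.00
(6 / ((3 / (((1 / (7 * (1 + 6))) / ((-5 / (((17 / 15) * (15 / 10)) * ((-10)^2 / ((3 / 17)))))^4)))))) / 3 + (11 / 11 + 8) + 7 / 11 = 2455467881374 / 130977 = 18747321.14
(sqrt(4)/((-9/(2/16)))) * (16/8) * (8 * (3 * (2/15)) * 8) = -64/45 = -1.42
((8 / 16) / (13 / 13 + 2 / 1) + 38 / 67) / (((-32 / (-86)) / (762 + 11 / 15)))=1504.24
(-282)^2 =79524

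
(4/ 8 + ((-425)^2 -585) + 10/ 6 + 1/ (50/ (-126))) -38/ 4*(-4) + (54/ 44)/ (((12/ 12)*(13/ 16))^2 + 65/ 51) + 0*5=7505185545703/ 41677350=180078.28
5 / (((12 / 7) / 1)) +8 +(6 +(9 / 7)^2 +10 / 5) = 12095 / 588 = 20.57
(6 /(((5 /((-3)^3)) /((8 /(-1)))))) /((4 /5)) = 324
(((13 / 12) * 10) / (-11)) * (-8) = 260 / 33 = 7.88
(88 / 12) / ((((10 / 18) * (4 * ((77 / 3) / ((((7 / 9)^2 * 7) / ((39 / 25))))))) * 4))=245 / 2808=0.09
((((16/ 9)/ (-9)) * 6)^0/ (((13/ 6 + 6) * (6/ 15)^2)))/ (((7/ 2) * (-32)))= -0.01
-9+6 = -3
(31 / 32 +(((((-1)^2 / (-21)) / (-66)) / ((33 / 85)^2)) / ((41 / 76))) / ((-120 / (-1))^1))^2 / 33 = 0.03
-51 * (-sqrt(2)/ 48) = 17 * sqrt(2)/ 16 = 1.50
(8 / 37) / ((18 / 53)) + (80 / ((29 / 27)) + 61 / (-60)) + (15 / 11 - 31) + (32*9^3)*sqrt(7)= 94470571 / 2124540 + 23328*sqrt(7)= 61764.55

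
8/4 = 2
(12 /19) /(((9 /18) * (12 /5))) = 10 /19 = 0.53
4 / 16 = 1 / 4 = 0.25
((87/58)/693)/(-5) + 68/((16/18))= 88357/1155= 76.50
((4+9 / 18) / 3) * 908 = 1362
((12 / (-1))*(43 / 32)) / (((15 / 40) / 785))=-33755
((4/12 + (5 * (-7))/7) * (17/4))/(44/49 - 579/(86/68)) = 250733/5776332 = 0.04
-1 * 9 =-9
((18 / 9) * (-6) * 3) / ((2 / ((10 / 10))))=-18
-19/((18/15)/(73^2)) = -506255/6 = -84375.83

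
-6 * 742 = -4452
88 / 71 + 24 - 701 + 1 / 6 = -287803 / 426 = -675.59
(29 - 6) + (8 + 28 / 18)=293 / 9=32.56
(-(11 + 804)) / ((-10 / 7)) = 1141 / 2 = 570.50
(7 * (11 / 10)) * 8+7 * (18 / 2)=623 / 5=124.60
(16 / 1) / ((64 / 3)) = 3 / 4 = 0.75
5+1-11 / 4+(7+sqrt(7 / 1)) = sqrt(7)+41 / 4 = 12.90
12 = 12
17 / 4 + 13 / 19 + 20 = 1895 / 76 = 24.93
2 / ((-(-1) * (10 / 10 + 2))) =2 / 3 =0.67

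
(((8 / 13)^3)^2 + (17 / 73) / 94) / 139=1880887881 / 4603897306762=0.00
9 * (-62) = -558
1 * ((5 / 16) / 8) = 5 / 128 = 0.04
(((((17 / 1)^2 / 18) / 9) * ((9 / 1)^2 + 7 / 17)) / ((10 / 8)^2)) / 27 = 188224 / 54675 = 3.44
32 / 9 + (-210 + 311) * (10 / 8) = 4673 / 36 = 129.81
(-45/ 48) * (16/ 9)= -5/ 3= -1.67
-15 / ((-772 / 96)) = 360 / 193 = 1.87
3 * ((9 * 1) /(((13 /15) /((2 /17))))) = 810 /221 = 3.67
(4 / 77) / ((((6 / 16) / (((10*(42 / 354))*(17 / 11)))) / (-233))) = -1267520 / 21417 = -59.18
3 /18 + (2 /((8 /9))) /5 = 37 /60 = 0.62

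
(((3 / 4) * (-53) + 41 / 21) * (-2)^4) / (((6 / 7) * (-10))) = 70.56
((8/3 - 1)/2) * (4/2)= 5/3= 1.67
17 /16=1.06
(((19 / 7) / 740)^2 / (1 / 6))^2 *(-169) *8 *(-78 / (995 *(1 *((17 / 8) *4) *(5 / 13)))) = 100496648187 / 475719633683218750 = 0.00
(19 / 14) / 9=19 / 126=0.15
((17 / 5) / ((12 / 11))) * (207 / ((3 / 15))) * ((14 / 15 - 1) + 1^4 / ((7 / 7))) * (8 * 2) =48171.20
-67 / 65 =-1.03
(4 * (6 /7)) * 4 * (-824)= -79104 /7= -11300.57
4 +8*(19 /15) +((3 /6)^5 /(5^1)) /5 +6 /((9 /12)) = 53123 /2400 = 22.13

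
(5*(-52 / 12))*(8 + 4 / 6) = -187.78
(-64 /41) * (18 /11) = -2.55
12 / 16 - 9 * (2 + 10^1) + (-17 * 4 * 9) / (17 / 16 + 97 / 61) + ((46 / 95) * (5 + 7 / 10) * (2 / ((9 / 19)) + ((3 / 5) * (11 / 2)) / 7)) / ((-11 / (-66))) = -786038653 / 3020500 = -260.23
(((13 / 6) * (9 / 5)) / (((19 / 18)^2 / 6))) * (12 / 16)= 28431 / 1805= 15.75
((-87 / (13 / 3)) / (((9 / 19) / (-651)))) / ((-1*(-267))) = 119567 / 1157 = 103.34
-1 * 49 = -49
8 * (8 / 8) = 8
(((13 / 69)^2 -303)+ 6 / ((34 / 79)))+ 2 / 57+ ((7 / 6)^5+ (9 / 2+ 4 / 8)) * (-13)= -507663549761 / 1328661792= -382.09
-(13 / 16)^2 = -169 / 256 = -0.66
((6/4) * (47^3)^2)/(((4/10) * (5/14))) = 226363521909/2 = 113181760954.50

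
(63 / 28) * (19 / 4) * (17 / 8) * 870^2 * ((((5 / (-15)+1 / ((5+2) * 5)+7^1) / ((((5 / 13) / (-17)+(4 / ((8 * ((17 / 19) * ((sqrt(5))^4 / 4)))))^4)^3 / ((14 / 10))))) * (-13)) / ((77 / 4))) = 189406296791672264625470561325550079345703125 / 19987646129749233677561906953944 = 9476168207208.93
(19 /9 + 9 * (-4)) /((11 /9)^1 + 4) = -6.49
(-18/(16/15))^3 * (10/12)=-4100625/1024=-4004.52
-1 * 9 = -9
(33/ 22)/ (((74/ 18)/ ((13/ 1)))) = 351/ 74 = 4.74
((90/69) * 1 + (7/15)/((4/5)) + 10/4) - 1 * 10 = -1549/276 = -5.61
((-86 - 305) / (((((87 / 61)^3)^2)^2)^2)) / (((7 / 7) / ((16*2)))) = -88154152788661352073955112276816327984568480992 / 35355913511525016643527540154987349596888122561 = -2.49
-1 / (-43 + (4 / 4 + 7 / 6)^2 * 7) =36 / 365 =0.10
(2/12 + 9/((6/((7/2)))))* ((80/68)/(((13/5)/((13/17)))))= 1625/867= 1.87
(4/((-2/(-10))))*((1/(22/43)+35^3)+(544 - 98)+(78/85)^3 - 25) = 1169996559038/1351075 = 865974.55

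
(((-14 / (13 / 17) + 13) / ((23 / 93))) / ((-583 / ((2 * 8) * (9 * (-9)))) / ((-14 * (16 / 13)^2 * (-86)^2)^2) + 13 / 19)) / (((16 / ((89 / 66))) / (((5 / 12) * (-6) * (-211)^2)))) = 99619945832432377147686912 / 338566663707524149183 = 294240.27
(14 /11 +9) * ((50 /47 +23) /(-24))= -42601 /4136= -10.30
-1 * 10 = -10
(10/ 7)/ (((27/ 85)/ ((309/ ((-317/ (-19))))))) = 83.29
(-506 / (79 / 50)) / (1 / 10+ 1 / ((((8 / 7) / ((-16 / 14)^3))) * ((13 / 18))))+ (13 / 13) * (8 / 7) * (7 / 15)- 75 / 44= 105701667839 / 567439620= 186.28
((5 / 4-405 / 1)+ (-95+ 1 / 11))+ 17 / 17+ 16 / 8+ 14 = -21193 / 44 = -481.66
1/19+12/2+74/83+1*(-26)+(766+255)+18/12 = 3164863/3154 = 1003.44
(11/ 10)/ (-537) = -0.00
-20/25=-0.80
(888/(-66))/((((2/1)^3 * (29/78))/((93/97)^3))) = -1160687151/291142687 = -3.99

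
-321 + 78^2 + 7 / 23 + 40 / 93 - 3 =12322211 / 2139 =5760.73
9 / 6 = 3 / 2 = 1.50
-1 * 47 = -47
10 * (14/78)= 1.79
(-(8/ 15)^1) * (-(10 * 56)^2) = 501760/ 3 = 167253.33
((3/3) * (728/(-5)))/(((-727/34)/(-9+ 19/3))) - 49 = -732361/10905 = -67.16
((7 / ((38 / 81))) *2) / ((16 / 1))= 567 / 304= 1.87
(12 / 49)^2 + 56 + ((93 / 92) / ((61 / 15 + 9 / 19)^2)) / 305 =1264831055781985 / 22562040531632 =56.06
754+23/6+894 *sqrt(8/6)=4547/6+596 *sqrt(3)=1790.14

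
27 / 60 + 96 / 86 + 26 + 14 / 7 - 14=13387 / 860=15.57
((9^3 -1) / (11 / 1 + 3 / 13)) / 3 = 4732 / 219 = 21.61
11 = 11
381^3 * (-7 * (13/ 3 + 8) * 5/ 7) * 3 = -10231673085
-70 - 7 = -77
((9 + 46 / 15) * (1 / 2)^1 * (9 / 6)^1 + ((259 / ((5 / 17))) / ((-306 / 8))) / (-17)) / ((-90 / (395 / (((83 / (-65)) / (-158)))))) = -2583031321 / 457164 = -5650.12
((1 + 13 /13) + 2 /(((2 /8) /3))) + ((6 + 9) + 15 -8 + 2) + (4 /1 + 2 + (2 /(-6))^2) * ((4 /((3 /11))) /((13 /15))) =17950 /117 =153.42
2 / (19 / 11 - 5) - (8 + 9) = -317 / 18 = -17.61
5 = 5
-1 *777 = -777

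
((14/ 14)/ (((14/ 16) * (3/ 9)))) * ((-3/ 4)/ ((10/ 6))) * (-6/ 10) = 162/ 175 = 0.93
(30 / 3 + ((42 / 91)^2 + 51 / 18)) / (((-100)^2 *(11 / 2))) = 13229 / 55770000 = 0.00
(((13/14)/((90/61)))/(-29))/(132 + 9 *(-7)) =-0.00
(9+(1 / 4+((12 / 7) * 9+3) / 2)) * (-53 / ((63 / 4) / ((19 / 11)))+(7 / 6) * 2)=-113317 / 1764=-64.24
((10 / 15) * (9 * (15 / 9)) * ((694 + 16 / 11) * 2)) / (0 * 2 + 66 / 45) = 1147500 / 121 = 9483.47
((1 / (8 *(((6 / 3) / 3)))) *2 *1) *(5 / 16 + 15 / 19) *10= 5025 / 1216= 4.13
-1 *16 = -16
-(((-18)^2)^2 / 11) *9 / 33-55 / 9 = -2841007 / 1089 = -2608.82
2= 2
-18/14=-9/7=-1.29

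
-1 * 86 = -86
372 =372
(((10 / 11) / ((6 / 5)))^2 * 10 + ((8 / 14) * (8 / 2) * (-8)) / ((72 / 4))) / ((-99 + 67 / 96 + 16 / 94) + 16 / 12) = -18051008 / 369931485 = -0.05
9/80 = 0.11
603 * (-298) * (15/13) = -2695410/13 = -207339.23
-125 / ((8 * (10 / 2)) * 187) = -25 / 1496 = -0.02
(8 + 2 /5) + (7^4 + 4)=12067 /5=2413.40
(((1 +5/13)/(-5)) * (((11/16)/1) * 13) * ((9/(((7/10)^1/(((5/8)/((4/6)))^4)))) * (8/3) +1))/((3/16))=-26005551/71680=-362.80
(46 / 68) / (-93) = -23 / 3162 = -0.01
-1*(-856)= 856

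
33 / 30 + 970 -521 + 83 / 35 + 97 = 38463 / 70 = 549.47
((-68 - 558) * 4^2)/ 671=-10016/ 671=-14.93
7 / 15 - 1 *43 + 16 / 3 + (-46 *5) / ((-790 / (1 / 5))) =-14671 / 395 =-37.14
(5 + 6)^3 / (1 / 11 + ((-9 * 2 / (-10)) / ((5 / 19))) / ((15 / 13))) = 1830125 / 8276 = 221.14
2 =2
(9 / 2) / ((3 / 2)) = 3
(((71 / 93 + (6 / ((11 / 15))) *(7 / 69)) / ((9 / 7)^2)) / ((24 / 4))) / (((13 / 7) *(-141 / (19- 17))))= -12860099 / 10480263651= -0.00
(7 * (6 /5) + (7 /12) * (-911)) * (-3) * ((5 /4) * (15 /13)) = 470715 /208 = 2263.05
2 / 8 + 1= 5 / 4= 1.25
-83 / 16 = -5.19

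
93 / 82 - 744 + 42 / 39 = -790747 / 1066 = -741.79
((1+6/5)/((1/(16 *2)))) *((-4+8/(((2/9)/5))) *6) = 371712/5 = 74342.40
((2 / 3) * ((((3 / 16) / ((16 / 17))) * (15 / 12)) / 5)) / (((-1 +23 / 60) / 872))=-27795 / 592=-46.95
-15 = -15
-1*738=-738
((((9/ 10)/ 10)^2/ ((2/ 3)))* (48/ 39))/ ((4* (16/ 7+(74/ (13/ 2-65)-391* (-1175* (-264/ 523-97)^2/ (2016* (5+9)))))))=33499643688/ 1386749475967181875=0.00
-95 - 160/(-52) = -1195/13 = -91.92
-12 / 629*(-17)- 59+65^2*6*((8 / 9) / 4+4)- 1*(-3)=11874520 / 111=106977.66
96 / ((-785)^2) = 96 / 616225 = 0.00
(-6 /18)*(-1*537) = 179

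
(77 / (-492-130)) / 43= -77 / 26746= -0.00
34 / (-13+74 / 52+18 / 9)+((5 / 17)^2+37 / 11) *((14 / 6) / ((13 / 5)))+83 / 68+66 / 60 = 384176131 / 205808460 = 1.87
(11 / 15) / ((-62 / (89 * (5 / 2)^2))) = -4895 / 744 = -6.58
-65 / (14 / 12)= -390 / 7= -55.71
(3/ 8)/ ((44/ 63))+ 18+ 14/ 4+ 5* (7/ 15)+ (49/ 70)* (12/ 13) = 1717127/ 68640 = 25.02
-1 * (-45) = 45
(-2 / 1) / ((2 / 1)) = -1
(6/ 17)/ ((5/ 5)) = 6/ 17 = 0.35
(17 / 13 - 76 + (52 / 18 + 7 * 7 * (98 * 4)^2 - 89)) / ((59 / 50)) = 44046844900 / 6903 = 6380826.44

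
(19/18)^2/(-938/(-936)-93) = -4693/387495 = -0.01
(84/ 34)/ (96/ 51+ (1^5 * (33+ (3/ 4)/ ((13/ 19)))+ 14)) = 728/ 14727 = 0.05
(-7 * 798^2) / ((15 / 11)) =-16344636 / 5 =-3268927.20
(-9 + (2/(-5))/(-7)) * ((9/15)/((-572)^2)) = -939/57257200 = -0.00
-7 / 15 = -0.47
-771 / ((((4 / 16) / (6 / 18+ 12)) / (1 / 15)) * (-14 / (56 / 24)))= 19018 / 45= 422.62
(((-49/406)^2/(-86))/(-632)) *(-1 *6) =-147/91420064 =-0.00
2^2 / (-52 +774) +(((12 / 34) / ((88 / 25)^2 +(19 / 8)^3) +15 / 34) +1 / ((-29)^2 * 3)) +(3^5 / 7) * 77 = 2673.46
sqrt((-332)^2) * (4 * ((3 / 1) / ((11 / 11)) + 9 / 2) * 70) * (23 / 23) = 697200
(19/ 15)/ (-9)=-19/ 135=-0.14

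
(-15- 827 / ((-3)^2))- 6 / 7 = -6788 / 63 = -107.75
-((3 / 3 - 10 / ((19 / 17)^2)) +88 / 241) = 577721 / 87001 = 6.64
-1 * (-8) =8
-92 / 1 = -92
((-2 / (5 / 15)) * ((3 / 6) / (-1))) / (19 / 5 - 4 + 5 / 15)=45 / 2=22.50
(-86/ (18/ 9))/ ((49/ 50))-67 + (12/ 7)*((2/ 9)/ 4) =-16285/ 147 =-110.78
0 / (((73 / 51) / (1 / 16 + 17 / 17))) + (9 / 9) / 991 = 1 / 991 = 0.00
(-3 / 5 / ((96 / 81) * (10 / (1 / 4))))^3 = -531441 / 262144000000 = -0.00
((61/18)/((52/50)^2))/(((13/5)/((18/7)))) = 190625/61516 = 3.10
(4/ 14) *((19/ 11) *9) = 342/ 77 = 4.44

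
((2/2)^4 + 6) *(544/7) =544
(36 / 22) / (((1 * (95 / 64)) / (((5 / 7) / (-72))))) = -16 / 1463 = -0.01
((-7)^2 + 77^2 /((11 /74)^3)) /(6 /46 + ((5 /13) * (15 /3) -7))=-5937097985 /16269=-364933.18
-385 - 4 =-389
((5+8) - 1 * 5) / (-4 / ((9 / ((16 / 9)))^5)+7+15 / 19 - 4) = 66248903619 / 31371098137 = 2.11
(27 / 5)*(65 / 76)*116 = 10179 / 19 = 535.74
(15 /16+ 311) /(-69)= -217 /48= -4.52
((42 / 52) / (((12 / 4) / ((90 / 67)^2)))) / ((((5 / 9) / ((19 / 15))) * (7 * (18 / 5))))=2565 / 58357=0.04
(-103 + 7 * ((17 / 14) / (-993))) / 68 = -1.51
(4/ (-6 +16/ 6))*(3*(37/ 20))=-333/ 50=-6.66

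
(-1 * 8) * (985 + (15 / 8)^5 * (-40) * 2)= 1779595 / 256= 6951.54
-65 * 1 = -65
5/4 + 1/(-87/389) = -1121/348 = -3.22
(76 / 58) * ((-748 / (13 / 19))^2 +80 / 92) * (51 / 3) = 3001035049432 / 112723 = 26623094.22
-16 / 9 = -1.78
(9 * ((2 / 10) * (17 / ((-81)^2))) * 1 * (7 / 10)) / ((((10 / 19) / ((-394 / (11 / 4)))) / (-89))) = 79284226 / 1002375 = 79.10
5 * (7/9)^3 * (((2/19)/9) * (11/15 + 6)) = 69286/373977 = 0.19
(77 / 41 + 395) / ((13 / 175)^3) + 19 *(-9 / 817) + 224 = 3750800060971 / 3873311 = 968370.49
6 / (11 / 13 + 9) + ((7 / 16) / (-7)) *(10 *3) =-81 / 64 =-1.27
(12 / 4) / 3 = 1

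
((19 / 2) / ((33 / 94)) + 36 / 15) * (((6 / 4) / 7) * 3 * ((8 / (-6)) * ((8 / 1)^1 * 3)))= -233328 / 385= -606.05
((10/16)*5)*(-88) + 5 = -270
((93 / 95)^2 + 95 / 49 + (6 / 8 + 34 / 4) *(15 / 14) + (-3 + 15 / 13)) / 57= 504142729 / 2621509800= 0.19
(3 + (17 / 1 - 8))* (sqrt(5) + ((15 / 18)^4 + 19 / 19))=44.62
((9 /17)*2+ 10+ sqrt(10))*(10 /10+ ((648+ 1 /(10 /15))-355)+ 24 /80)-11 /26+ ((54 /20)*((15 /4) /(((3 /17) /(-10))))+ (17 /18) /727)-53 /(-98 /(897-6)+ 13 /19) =1479*sqrt(10) /5+ 43074854668931 /16537170780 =3540.13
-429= -429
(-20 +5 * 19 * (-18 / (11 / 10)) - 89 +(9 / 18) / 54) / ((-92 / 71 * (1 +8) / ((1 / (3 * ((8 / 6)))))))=140315951 / 3934656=35.66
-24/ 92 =-6/ 23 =-0.26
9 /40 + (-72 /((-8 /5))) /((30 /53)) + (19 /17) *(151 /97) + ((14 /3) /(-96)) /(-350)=967217429 /11872800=81.46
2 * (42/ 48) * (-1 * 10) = -35/ 2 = -17.50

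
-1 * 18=-18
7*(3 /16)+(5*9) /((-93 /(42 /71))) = 36141 /35216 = 1.03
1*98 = 98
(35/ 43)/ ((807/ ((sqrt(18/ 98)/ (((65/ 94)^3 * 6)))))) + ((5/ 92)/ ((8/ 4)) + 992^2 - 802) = 344825318775280253/ 350695246200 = 983262.03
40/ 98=20/ 49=0.41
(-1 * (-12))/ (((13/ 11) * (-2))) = -5.08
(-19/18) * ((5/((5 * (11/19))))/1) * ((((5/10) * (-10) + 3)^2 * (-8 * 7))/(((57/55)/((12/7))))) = 6080/9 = 675.56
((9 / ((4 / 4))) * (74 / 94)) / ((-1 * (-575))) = 333 / 27025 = 0.01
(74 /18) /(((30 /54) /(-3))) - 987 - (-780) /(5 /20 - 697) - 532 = -7164074 /4645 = -1542.32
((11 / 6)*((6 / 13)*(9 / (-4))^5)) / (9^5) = -11 / 13312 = -0.00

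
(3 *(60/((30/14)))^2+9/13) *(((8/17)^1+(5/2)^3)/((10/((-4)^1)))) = -13390113/884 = -15147.19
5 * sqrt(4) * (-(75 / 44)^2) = -28125 / 968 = -29.05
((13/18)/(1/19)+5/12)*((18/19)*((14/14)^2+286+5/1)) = 74314/19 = 3911.26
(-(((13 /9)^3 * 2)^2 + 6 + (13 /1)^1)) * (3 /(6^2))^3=-29404615 /918330048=-0.03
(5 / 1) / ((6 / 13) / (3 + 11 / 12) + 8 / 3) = 9165 / 5104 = 1.80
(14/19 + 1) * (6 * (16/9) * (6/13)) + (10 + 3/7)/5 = 91951/8645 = 10.64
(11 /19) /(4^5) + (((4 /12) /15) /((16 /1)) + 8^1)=7005871 /875520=8.00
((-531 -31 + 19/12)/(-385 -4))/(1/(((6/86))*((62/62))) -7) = 6725/34232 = 0.20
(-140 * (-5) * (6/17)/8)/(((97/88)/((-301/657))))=-4635400/361131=-12.84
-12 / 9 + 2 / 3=-2 / 3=-0.67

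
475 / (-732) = -0.65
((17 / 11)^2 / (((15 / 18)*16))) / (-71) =-867 / 343640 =-0.00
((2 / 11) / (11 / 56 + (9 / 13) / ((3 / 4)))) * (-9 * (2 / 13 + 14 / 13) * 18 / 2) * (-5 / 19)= 145152 / 34067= 4.26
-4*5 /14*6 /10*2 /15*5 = -4 /7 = -0.57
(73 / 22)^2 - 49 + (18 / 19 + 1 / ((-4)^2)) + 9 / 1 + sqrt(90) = -1029209 / 36784 + 3 * sqrt(10) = -18.49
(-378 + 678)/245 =60/49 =1.22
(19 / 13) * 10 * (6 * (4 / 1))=4560 / 13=350.77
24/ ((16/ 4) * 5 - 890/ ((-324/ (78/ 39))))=1944/ 2065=0.94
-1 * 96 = -96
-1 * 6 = -6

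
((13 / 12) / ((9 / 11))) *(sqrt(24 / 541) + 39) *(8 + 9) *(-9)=-7943.42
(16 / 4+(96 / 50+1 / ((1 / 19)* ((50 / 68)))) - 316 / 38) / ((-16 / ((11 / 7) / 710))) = -0.00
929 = 929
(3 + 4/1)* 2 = 14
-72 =-72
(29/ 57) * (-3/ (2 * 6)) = -29/ 228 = -0.13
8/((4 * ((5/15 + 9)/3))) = 9/14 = 0.64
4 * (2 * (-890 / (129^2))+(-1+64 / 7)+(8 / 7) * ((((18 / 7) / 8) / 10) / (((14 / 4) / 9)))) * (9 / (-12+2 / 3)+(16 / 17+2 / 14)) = 9.43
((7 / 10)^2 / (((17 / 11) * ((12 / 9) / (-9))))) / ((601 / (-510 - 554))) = 1935549 / 510850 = 3.79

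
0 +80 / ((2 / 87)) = 3480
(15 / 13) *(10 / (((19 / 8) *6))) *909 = 181800 / 247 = 736.03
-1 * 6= -6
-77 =-77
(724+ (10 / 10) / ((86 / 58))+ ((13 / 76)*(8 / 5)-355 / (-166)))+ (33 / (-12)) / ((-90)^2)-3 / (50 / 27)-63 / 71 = 113028833878201 / 155992424400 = 724.58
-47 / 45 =-1.04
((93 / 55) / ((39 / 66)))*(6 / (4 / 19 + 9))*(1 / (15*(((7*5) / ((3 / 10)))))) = 10602 / 9953125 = 0.00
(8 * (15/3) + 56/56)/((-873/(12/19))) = -0.03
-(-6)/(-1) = -6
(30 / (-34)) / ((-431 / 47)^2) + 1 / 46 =1633727 / 145265102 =0.01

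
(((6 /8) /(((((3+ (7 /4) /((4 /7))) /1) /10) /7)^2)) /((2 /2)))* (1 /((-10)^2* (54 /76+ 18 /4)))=59584 /310497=0.19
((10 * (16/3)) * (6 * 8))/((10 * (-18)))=-128/9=-14.22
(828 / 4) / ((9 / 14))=322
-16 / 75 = -0.21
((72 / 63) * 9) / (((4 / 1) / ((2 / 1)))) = 36 / 7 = 5.14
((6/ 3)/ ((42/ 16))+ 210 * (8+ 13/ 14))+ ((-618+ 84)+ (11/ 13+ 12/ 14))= 1343.47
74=74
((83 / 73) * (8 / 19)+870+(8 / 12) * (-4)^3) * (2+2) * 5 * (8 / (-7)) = -551124160 / 29127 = -18921.42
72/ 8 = 9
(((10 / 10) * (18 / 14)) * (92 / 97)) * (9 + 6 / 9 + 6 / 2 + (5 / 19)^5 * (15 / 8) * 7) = 52006574499 / 3362542442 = 15.47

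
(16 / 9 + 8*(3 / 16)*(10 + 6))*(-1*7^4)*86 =-47904752 / 9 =-5322750.22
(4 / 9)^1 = 4 / 9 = 0.44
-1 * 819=-819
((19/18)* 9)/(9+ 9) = 19/36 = 0.53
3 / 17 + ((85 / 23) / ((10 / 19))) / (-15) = -3421 / 11730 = -0.29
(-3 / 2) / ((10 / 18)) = -27 / 10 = -2.70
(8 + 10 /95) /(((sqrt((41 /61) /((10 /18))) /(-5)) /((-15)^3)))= 124350.53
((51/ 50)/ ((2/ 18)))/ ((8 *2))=459/ 800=0.57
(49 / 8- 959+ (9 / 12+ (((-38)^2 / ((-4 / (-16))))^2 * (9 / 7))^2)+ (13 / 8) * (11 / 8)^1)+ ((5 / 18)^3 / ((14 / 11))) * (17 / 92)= 48372563096994680912617 / 26290656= 1839914648649112.48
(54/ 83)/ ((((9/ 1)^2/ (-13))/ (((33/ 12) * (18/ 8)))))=-429/ 664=-0.65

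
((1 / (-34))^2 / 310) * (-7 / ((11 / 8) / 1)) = -7 / 492745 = -0.00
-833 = -833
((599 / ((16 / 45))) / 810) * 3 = 599 / 96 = 6.24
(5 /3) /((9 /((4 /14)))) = 10 /189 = 0.05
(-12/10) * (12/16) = -9/10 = -0.90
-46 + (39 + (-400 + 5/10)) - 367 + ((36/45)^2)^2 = -966363/1250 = -773.09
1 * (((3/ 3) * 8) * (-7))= -56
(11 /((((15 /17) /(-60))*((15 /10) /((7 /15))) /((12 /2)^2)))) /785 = -41888 /3925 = -10.67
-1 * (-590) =590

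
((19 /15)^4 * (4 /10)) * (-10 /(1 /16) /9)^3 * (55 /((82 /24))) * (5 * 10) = -3757915504640 /807003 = -4656631.39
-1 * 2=-2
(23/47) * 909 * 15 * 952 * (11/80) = 82101789/94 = 873423.29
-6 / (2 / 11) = -33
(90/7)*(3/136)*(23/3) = 2.17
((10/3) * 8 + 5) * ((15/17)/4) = 475/68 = 6.99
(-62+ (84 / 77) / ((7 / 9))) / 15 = -4666 / 1155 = -4.04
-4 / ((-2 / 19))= 38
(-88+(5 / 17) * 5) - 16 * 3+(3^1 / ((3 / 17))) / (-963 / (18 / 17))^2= -1540227 / 11449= -134.53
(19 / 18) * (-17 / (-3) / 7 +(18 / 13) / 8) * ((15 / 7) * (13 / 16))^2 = 6625775 / 2107392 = 3.14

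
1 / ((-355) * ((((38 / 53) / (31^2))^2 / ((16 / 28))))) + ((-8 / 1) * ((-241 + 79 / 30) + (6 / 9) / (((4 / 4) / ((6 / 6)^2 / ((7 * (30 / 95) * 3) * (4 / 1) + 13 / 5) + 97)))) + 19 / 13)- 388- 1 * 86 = -191184347501204 / 96807133605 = -1974.90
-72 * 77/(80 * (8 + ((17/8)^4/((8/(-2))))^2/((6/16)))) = -34879832064/38905319045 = -0.90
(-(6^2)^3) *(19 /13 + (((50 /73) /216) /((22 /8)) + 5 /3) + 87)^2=-379000741.33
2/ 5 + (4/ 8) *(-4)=-8/ 5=-1.60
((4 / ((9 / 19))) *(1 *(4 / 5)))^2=92416 / 2025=45.64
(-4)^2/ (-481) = -0.03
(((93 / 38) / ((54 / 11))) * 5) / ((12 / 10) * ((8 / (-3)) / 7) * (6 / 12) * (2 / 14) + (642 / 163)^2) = 11098535525 / 68925057552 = 0.16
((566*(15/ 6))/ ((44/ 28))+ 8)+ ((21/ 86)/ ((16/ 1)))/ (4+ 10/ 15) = 27500835/ 30272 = 908.46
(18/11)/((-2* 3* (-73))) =3/803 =0.00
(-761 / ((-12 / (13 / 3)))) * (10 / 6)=49465 / 108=458.01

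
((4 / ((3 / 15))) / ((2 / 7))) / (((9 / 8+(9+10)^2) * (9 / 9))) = 560 / 2897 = 0.19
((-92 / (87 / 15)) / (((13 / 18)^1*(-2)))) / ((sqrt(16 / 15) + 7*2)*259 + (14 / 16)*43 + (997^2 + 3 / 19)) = 1431419405709600 / 130045701909316125127 -99093980160*sqrt(15) / 130045701909316125127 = 0.00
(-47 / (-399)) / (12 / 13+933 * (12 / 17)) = 10387 / 58155048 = 0.00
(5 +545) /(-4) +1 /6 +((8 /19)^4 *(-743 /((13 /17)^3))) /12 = -121699845260 /858945711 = -141.69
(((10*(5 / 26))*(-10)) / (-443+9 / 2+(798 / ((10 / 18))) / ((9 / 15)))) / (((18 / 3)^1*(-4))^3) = 125 / 175713408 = 0.00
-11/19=-0.58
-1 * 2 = -2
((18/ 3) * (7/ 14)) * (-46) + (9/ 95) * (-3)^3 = -13353/ 95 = -140.56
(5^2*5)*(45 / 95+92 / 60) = 14300 / 57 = 250.88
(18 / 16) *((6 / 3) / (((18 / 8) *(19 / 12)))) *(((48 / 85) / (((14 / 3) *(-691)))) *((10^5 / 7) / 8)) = -2160000 / 10936457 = -0.20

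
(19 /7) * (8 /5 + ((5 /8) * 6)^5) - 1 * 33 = 10159079 /5120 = 1984.20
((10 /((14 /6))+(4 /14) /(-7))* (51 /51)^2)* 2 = 416 /49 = 8.49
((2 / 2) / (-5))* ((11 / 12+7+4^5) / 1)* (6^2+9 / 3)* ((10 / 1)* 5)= -804895 / 2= -402447.50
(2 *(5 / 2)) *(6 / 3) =10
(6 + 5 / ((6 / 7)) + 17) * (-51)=-2941 / 2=-1470.50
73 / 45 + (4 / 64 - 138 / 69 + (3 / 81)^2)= -0.31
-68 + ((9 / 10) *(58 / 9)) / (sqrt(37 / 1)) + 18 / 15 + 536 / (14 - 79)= -4878 / 65 + 29 *sqrt(37) / 185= -74.09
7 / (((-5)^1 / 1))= -7 / 5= -1.40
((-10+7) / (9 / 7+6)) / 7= -1 / 17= -0.06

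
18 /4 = 9 /2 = 4.50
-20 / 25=-4 / 5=-0.80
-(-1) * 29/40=29/40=0.72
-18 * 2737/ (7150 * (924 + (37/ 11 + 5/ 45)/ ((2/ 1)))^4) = -215112377403/ 22928483370669388595200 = -0.00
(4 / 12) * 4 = 4 / 3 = 1.33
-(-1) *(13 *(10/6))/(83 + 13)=65/288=0.23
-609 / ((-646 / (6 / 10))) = 1827 / 3230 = 0.57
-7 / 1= -7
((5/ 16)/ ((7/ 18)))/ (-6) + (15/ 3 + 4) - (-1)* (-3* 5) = -687/ 112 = -6.13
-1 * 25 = -25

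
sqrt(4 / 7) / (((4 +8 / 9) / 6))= 27*sqrt(7) / 77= 0.93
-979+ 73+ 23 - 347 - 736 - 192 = -2158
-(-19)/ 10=19/ 10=1.90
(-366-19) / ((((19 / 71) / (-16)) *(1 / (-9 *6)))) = -23617440 / 19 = -1243023.16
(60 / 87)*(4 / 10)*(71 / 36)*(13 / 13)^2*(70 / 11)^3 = 48706000 / 347391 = 140.21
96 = 96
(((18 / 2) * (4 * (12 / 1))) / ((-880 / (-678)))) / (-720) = -1017 / 2200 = -0.46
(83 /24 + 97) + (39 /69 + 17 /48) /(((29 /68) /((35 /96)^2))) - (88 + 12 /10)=11.54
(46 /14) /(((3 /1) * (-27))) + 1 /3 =166 /567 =0.29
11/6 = 1.83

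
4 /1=4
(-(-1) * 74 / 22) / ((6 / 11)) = 37 / 6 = 6.17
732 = 732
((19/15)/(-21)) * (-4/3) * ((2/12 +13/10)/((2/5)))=836/2835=0.29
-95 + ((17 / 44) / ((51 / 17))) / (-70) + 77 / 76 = -16500653 / 175560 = -93.99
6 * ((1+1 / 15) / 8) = 4 / 5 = 0.80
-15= -15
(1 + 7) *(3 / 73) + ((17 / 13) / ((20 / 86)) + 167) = 1641313 / 9490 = 172.95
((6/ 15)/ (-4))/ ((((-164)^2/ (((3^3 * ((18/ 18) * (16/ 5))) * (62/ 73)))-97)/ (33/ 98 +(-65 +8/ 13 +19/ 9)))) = 66045531/ 2874061190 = 0.02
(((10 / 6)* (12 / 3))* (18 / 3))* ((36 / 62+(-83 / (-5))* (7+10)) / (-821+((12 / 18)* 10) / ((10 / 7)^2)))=-2629860 / 190123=-13.83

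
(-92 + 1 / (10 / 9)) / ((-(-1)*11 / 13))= -11843 / 110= -107.66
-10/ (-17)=10/ 17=0.59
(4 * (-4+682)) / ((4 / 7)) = 4746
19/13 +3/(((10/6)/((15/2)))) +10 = 649/26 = 24.96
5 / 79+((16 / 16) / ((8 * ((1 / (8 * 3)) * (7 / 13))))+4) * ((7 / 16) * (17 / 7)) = 90541 / 8848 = 10.23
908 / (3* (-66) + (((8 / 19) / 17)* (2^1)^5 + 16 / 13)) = -1906346 / 411453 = -4.63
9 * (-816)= -7344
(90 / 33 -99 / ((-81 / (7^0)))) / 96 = 391 / 9504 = 0.04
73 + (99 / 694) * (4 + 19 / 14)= 716693 / 9716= 73.76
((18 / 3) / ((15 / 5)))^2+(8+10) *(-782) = -14072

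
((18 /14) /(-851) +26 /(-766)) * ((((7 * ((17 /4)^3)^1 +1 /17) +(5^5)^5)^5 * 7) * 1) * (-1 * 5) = 181200392277372656133624851157771116541194988725183901911871948695702972814109147957652851096623518521175805 /62113045495014227968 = 2917267875585290512241427000000000000000000000000000000000000000000000000000000000000000.00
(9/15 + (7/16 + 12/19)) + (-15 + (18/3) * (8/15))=-15399/1520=-10.13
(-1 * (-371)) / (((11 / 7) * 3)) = 2597 / 33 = 78.70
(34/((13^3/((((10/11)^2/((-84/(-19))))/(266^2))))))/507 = 425/5270142495618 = 0.00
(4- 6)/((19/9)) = -18/19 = -0.95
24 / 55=0.44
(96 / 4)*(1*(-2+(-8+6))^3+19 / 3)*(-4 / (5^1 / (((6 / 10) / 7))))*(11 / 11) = 16608 / 175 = 94.90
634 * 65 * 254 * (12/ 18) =20934680/ 3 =6978226.67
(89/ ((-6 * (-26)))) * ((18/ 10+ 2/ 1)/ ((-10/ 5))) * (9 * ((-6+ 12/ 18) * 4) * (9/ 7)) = 121752/ 455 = 267.59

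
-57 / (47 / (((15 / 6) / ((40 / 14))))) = -399 / 376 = -1.06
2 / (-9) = -2 / 9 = -0.22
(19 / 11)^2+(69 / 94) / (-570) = 6444677 / 2161060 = 2.98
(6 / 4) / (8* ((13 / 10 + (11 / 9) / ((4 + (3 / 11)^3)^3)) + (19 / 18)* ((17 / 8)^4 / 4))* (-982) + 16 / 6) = -21180615582090240 / 743163396277257399523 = -0.00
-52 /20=-2.60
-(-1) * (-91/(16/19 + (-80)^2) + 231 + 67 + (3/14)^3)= 298.00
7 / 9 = 0.78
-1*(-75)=75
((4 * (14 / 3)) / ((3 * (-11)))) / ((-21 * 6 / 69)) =92 / 297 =0.31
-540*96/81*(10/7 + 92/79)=-1659.60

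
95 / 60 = 19 / 12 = 1.58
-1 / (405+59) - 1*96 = -44545 / 464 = -96.00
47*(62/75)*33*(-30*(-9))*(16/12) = 2307888/5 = 461577.60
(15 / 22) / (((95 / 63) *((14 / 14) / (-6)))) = -2.71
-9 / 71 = -0.13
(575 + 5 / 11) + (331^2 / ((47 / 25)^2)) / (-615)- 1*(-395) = 2749825850 / 2988777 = 920.05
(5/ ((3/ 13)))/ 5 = 13/ 3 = 4.33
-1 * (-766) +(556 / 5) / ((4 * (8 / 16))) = 4108 / 5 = 821.60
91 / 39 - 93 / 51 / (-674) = 2.34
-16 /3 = -5.33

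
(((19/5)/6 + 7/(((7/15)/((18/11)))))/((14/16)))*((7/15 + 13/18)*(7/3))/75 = 1778126/1670625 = 1.06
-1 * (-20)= 20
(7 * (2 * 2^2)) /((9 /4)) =224 /9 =24.89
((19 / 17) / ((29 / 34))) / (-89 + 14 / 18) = -171 / 11513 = -0.01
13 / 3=4.33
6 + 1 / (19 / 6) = 120 / 19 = 6.32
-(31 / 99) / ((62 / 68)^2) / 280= -289 / 214830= -0.00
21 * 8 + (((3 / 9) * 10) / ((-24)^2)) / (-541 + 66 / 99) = 78430459 / 466848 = 168.00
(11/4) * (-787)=-8657/4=-2164.25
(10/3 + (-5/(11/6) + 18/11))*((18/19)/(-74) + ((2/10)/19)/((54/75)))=23/5643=0.00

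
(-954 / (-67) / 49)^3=868250664 / 35384466187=0.02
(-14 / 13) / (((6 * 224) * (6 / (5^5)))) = -3125 / 7488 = -0.42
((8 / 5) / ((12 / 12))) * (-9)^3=-5832 / 5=-1166.40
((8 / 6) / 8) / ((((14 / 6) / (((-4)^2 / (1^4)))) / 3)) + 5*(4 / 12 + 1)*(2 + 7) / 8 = 153 / 14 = 10.93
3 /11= 0.27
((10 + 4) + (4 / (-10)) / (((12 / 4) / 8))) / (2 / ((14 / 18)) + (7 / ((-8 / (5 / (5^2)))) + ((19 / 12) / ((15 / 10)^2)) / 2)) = 97776 / 20777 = 4.71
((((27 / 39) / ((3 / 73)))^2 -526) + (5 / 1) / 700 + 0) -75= -7504951 / 23660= -317.20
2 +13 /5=23 /5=4.60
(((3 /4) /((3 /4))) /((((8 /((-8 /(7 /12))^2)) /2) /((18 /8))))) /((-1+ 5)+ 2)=864 /49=17.63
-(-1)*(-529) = -529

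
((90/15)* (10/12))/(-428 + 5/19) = -95/8127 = -0.01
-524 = -524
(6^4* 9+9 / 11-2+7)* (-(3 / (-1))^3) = 3465936 / 11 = 315085.09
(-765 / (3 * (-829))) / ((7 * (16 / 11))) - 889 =-82539067 / 92848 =-888.97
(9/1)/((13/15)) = 135/13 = 10.38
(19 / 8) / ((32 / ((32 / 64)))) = 19 / 512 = 0.04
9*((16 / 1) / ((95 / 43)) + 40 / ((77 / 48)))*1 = 289.59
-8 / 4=-2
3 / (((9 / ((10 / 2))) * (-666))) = -5 / 1998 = -0.00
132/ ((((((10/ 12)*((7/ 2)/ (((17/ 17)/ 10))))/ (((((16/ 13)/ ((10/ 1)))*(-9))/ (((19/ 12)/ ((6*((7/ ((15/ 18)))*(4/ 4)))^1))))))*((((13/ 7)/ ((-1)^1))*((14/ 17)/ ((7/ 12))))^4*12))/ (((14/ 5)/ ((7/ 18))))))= -178675723611/ 88182087500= -2.03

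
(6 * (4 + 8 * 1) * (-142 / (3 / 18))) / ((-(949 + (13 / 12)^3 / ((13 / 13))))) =106002432 / 1642069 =64.55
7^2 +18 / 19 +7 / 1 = 1082 / 19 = 56.95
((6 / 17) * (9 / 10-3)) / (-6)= 21 / 170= 0.12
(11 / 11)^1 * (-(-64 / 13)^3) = 262144 / 2197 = 119.32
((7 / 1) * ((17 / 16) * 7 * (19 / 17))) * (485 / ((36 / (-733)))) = -330975155 / 576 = -574609.64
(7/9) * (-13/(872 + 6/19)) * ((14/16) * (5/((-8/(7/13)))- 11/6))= 630287/28639872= 0.02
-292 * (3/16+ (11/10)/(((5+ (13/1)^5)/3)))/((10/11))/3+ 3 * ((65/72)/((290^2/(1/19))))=-835859812561/41634882400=-20.08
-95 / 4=-23.75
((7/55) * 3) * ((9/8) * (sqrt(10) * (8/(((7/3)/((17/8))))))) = 1377 * sqrt(10)/440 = 9.90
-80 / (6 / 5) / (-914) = 100 / 1371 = 0.07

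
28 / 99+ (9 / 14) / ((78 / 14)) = 1025 / 2574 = 0.40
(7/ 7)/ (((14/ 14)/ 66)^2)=4356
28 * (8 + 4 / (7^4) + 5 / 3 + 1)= 307376 / 1029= 298.71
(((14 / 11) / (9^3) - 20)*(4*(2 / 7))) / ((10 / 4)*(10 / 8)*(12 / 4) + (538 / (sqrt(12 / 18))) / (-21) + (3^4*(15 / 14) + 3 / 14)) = -18463899776 / 69605471529 - 22086888448*sqrt(6) / 626449243761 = -0.35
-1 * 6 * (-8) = 48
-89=-89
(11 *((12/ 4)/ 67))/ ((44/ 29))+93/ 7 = 25533/ 1876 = 13.61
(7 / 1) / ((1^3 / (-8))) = -56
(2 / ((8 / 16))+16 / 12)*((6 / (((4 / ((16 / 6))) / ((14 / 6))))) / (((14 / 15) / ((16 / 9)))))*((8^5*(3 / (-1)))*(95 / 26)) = -3984588800 / 117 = -34056314.53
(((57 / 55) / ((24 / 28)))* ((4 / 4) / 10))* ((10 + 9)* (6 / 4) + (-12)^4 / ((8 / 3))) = 188727 / 200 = 943.64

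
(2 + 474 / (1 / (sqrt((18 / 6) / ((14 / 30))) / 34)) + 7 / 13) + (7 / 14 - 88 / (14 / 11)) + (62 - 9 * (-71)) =711 * sqrt(35) / 119 + 115551 / 182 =670.24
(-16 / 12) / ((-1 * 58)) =2 / 87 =0.02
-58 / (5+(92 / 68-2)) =-493 / 37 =-13.32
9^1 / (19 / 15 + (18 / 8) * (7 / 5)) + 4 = 320 / 53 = 6.04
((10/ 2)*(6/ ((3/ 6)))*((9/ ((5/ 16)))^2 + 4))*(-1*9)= -450057.60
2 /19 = 0.11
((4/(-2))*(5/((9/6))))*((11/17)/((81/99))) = -2420/459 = -5.27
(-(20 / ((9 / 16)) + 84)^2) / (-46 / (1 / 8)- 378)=578888 / 30213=19.16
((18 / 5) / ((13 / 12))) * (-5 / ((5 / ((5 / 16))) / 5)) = -135 / 26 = -5.19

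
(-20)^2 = 400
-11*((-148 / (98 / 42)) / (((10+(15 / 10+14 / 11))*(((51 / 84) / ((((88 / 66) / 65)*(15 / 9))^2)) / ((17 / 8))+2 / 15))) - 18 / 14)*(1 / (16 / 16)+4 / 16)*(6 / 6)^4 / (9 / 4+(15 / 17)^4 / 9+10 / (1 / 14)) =20036710033065 / 158793351017581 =0.13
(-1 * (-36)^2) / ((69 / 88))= -38016 / 23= -1652.87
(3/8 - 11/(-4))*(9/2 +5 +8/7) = 3725/112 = 33.26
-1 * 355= -355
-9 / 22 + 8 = 167 / 22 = 7.59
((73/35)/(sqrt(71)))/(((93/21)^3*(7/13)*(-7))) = -949*sqrt(71)/10575805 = -0.00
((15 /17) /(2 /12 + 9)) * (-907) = -16326 /187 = -87.30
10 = 10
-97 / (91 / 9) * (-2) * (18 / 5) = 31428 / 455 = 69.07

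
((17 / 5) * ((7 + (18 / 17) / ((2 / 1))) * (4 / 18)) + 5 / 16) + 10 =16.00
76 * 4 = 304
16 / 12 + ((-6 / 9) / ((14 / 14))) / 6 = 11 / 9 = 1.22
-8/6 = -4/3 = -1.33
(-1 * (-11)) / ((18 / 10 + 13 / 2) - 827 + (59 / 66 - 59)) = -0.01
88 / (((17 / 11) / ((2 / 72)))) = 242 / 153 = 1.58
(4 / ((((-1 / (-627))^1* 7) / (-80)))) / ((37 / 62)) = -12439680 / 259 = -48029.65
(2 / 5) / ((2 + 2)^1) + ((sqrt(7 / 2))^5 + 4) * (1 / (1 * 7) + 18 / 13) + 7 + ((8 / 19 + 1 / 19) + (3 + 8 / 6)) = 934537 / 51870 + 973 * sqrt(14) / 104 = 53.02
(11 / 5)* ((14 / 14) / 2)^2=11 / 20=0.55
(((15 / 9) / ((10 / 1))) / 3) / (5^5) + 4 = 225001 / 56250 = 4.00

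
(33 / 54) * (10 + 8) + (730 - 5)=736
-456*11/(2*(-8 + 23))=-836/5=-167.20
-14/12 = -7/6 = -1.17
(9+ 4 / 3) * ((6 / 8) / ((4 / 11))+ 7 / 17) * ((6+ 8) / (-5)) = -146041 / 2040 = -71.59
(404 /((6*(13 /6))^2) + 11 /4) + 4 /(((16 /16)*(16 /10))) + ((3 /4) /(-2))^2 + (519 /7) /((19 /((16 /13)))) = 18102341 /1438528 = 12.58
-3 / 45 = -1 / 15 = -0.07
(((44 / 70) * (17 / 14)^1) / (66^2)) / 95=0.00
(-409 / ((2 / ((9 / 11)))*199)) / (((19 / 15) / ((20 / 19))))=-552150 / 790229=-0.70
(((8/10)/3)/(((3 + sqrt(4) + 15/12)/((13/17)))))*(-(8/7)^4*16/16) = -0.06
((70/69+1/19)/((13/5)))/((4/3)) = 6995/22724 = 0.31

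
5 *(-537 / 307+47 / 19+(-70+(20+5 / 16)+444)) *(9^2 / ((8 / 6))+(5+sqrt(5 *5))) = 52168238395 / 373312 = 139744.34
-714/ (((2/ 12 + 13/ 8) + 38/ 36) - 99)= 7344/ 989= 7.43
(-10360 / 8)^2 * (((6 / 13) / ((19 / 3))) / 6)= 5031075 / 247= 20368.72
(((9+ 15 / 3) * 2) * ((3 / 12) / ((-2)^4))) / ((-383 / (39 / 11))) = -273 / 67408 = -0.00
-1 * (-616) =616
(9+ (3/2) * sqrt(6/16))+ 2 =11.92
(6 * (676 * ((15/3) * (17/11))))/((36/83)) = 2384590/33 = 72260.30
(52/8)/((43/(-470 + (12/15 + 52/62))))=-471874/6665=-70.80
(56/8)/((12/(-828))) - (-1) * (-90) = -573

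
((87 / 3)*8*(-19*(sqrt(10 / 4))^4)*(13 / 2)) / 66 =-179075 / 66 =-2713.26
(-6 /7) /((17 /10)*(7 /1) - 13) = 60 /77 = 0.78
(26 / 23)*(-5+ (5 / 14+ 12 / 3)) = -117 / 161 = -0.73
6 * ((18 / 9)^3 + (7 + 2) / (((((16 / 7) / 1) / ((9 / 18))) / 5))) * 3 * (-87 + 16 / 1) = -364869 / 16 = -22804.31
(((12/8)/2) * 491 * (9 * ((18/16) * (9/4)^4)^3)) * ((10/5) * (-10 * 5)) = -68237468454469044825/8589934592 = -7943886850.78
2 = 2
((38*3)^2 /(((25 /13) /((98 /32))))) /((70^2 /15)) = 126711 /2000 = 63.36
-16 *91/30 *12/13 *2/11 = -448/55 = -8.15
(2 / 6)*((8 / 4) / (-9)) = -2 / 27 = -0.07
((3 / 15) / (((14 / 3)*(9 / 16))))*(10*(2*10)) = 320 / 21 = 15.24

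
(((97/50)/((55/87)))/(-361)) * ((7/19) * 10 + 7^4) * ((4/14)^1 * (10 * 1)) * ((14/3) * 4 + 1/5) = -1101.89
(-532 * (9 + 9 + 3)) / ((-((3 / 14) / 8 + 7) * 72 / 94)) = 4900784 / 2361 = 2075.72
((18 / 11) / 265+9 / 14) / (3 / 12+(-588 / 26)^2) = 8952606 / 7058354765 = 0.00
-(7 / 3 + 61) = -190 / 3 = -63.33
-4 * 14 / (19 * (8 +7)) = -56 / 285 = -0.20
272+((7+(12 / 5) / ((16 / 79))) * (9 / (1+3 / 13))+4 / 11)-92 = 1120079 / 3520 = 318.20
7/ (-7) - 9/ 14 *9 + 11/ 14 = -6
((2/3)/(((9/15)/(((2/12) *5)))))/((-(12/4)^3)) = -25/729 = -0.03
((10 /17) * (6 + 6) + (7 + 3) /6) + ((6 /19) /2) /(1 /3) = 8914 /969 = 9.20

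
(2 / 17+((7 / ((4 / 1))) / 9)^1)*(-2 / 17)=-191 / 5202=-0.04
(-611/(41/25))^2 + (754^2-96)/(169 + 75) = 14471741630/102541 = 141131.27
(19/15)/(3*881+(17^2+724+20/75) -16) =19/54604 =0.00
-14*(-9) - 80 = 46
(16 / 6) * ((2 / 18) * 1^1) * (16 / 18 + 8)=640 / 243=2.63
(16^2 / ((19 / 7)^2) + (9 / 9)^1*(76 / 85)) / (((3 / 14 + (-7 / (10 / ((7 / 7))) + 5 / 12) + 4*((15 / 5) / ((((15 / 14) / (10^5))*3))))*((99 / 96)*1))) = 979933696 / 10585095642297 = 0.00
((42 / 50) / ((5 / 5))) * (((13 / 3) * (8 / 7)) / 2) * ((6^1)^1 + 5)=572 / 25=22.88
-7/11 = -0.64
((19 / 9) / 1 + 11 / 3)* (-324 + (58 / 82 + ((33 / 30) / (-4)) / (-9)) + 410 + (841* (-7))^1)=-1112954297 / 33210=-33512.63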